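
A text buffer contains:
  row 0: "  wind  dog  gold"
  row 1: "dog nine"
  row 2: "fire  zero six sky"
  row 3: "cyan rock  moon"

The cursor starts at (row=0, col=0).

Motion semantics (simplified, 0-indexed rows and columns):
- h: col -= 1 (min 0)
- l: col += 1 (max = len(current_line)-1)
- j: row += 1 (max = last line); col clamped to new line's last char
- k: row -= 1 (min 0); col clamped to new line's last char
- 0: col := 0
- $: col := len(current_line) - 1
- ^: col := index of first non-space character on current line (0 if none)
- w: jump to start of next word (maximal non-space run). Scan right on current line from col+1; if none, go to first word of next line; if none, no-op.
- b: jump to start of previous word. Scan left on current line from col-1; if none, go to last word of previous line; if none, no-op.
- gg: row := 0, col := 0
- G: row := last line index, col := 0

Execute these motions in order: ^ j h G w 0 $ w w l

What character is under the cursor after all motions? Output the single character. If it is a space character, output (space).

After 1 (^): row=0 col=2 char='w'
After 2 (j): row=1 col=2 char='g'
After 3 (h): row=1 col=1 char='o'
After 4 (G): row=3 col=0 char='c'
After 5 (w): row=3 col=5 char='r'
After 6 (0): row=3 col=0 char='c'
After 7 ($): row=3 col=14 char='n'
After 8 (w): row=3 col=14 char='n'
After 9 (w): row=3 col=14 char='n'
After 10 (l): row=3 col=14 char='n'

Answer: n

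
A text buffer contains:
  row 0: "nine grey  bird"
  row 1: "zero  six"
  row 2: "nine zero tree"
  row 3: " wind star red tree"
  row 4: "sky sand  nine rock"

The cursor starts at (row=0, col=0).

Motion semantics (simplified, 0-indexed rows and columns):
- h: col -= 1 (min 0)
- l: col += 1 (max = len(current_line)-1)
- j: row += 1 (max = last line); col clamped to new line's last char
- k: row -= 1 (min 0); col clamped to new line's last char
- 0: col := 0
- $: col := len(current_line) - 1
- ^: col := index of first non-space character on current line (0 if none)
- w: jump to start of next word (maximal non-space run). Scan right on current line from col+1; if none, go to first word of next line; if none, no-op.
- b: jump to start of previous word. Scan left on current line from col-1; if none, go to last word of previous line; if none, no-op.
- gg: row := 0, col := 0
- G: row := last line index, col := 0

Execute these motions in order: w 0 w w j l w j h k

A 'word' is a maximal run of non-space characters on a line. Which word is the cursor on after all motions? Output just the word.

Answer: nine

Derivation:
After 1 (w): row=0 col=5 char='g'
After 2 (0): row=0 col=0 char='n'
After 3 (w): row=0 col=5 char='g'
After 4 (w): row=0 col=11 char='b'
After 5 (j): row=1 col=8 char='x'
After 6 (l): row=1 col=8 char='x'
After 7 (w): row=2 col=0 char='n'
After 8 (j): row=3 col=0 char='_'
After 9 (h): row=3 col=0 char='_'
After 10 (k): row=2 col=0 char='n'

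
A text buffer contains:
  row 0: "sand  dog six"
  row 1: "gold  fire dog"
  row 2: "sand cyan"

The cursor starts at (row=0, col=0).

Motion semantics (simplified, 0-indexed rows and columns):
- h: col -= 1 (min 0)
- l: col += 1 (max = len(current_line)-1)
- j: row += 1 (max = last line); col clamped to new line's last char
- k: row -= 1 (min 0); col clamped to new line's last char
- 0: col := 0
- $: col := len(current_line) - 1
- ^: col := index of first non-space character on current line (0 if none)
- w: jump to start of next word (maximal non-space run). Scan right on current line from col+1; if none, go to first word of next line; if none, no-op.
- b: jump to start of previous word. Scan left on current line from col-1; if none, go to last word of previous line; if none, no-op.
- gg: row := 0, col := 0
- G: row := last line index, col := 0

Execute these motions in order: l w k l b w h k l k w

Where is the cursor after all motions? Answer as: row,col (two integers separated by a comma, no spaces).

After 1 (l): row=0 col=1 char='a'
After 2 (w): row=0 col=6 char='d'
After 3 (k): row=0 col=6 char='d'
After 4 (l): row=0 col=7 char='o'
After 5 (b): row=0 col=6 char='d'
After 6 (w): row=0 col=10 char='s'
After 7 (h): row=0 col=9 char='_'
After 8 (k): row=0 col=9 char='_'
After 9 (l): row=0 col=10 char='s'
After 10 (k): row=0 col=10 char='s'
After 11 (w): row=1 col=0 char='g'

Answer: 1,0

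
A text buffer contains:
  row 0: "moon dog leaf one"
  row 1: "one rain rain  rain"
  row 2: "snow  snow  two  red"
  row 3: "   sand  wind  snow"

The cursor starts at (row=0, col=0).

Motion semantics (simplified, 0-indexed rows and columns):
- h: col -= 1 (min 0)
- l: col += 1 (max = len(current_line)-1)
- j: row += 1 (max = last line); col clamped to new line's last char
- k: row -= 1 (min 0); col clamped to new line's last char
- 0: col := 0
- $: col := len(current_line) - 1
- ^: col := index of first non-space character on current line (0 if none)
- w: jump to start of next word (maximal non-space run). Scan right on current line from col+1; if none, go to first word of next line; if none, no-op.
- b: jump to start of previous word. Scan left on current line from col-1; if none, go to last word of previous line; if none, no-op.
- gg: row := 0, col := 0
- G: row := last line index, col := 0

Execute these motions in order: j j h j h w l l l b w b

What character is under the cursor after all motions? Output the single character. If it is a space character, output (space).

After 1 (j): row=1 col=0 char='o'
After 2 (j): row=2 col=0 char='s'
After 3 (h): row=2 col=0 char='s'
After 4 (j): row=3 col=0 char='_'
After 5 (h): row=3 col=0 char='_'
After 6 (w): row=3 col=3 char='s'
After 7 (l): row=3 col=4 char='a'
After 8 (l): row=3 col=5 char='n'
After 9 (l): row=3 col=6 char='d'
After 10 (b): row=3 col=3 char='s'
After 11 (w): row=3 col=9 char='w'
After 12 (b): row=3 col=3 char='s'

Answer: s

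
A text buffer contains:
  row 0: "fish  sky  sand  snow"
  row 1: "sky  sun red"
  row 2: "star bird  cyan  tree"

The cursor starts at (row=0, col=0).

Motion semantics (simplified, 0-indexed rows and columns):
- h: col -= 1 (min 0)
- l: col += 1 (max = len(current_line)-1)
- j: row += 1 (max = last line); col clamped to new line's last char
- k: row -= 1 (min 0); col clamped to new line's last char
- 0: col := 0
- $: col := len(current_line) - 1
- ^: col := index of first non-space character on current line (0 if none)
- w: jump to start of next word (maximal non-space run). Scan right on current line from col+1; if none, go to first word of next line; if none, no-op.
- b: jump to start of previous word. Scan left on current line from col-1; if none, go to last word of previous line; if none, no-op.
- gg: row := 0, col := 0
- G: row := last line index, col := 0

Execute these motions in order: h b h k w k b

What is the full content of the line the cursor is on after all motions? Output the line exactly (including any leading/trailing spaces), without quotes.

Answer: fish  sky  sand  snow

Derivation:
After 1 (h): row=0 col=0 char='f'
After 2 (b): row=0 col=0 char='f'
After 3 (h): row=0 col=0 char='f'
After 4 (k): row=0 col=0 char='f'
After 5 (w): row=0 col=6 char='s'
After 6 (k): row=0 col=6 char='s'
After 7 (b): row=0 col=0 char='f'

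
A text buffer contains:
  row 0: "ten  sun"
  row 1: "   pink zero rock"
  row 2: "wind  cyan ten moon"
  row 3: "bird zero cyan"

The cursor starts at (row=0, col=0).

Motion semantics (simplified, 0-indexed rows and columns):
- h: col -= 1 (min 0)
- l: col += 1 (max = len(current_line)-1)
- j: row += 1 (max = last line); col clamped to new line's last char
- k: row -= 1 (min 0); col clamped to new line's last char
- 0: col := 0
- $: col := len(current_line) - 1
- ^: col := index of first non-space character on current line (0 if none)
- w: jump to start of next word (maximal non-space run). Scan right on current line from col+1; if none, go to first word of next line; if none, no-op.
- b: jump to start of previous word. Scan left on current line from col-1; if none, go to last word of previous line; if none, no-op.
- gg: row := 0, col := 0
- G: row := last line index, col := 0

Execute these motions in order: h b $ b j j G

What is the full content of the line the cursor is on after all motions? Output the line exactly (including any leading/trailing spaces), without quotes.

Answer: bird zero cyan

Derivation:
After 1 (h): row=0 col=0 char='t'
After 2 (b): row=0 col=0 char='t'
After 3 ($): row=0 col=7 char='n'
After 4 (b): row=0 col=5 char='s'
After 5 (j): row=1 col=5 char='n'
After 6 (j): row=2 col=5 char='_'
After 7 (G): row=3 col=0 char='b'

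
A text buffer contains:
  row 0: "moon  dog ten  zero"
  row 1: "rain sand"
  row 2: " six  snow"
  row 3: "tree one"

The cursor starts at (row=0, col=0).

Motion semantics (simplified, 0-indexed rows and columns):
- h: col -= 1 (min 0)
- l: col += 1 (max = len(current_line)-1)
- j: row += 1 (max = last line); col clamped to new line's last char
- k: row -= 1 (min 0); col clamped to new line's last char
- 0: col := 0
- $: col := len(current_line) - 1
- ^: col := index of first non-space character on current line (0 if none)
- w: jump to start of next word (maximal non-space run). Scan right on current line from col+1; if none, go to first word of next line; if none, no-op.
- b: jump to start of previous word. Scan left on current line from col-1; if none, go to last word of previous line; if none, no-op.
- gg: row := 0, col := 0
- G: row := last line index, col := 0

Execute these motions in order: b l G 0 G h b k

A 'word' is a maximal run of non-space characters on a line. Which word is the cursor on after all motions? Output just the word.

After 1 (b): row=0 col=0 char='m'
After 2 (l): row=0 col=1 char='o'
After 3 (G): row=3 col=0 char='t'
After 4 (0): row=3 col=0 char='t'
After 5 (G): row=3 col=0 char='t'
After 6 (h): row=3 col=0 char='t'
After 7 (b): row=2 col=6 char='s'
After 8 (k): row=1 col=6 char='a'

Answer: sand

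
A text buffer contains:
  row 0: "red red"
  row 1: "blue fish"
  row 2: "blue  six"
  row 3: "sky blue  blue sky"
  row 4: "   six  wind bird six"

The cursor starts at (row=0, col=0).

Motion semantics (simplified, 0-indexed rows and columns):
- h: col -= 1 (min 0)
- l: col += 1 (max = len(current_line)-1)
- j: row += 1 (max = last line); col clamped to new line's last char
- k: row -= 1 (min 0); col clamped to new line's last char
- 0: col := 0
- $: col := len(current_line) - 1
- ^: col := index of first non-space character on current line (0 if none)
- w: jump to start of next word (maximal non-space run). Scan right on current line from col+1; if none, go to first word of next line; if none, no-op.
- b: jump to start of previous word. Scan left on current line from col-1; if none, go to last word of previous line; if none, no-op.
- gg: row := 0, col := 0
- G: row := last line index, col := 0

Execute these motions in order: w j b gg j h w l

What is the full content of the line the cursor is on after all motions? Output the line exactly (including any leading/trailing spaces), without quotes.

Answer: blue fish

Derivation:
After 1 (w): row=0 col=4 char='r'
After 2 (j): row=1 col=4 char='_'
After 3 (b): row=1 col=0 char='b'
After 4 (gg): row=0 col=0 char='r'
After 5 (j): row=1 col=0 char='b'
After 6 (h): row=1 col=0 char='b'
After 7 (w): row=1 col=5 char='f'
After 8 (l): row=1 col=6 char='i'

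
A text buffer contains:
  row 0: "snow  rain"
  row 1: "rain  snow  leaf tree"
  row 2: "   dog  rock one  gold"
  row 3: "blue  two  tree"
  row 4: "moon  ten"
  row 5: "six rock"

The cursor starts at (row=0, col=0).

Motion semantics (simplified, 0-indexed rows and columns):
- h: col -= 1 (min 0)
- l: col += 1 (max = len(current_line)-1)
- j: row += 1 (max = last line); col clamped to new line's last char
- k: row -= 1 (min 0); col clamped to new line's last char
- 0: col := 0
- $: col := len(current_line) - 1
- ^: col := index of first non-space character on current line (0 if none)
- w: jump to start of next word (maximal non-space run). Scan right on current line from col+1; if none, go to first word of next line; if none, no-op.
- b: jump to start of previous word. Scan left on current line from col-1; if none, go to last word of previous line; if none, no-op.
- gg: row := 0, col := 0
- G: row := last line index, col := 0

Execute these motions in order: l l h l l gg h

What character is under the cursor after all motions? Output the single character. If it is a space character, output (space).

After 1 (l): row=0 col=1 char='n'
After 2 (l): row=0 col=2 char='o'
After 3 (h): row=0 col=1 char='n'
After 4 (l): row=0 col=2 char='o'
After 5 (l): row=0 col=3 char='w'
After 6 (gg): row=0 col=0 char='s'
After 7 (h): row=0 col=0 char='s'

Answer: s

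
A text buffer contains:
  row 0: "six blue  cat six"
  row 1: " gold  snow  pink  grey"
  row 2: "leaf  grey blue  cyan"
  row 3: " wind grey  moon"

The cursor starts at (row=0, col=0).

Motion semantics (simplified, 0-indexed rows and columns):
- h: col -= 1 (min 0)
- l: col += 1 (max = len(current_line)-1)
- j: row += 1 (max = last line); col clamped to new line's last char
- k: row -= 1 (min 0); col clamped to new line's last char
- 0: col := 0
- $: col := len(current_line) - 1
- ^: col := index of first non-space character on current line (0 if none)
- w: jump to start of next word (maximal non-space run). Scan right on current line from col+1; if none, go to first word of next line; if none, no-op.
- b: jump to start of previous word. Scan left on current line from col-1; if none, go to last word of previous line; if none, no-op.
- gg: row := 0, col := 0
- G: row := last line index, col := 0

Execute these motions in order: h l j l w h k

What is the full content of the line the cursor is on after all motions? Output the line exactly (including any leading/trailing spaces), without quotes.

After 1 (h): row=0 col=0 char='s'
After 2 (l): row=0 col=1 char='i'
After 3 (j): row=1 col=1 char='g'
After 4 (l): row=1 col=2 char='o'
After 5 (w): row=1 col=7 char='s'
After 6 (h): row=1 col=6 char='_'
After 7 (k): row=0 col=6 char='u'

Answer: six blue  cat six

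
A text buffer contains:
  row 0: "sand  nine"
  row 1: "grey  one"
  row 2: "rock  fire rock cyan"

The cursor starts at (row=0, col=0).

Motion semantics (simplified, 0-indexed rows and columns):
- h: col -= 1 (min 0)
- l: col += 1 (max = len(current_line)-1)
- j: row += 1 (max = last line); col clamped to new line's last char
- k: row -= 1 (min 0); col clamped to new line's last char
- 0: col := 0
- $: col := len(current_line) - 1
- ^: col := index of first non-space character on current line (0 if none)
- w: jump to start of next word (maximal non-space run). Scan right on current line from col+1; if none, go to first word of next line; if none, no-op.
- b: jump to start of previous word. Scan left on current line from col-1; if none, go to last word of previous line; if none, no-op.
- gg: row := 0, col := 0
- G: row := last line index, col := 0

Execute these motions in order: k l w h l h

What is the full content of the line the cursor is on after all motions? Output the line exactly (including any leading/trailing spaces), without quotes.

After 1 (k): row=0 col=0 char='s'
After 2 (l): row=0 col=1 char='a'
After 3 (w): row=0 col=6 char='n'
After 4 (h): row=0 col=5 char='_'
After 5 (l): row=0 col=6 char='n'
After 6 (h): row=0 col=5 char='_'

Answer: sand  nine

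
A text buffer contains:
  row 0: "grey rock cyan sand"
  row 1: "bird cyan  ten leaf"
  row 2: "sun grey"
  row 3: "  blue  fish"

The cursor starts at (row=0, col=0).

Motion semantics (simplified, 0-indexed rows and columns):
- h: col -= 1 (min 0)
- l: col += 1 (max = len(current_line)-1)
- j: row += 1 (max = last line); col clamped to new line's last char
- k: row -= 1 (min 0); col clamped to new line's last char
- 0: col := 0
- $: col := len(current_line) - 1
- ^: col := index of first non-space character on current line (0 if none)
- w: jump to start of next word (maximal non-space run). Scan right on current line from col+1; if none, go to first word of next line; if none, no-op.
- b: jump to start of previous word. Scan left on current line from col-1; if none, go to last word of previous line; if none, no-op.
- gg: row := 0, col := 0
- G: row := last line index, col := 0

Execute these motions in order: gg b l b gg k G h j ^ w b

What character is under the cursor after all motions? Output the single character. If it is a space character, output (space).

After 1 (gg): row=0 col=0 char='g'
After 2 (b): row=0 col=0 char='g'
After 3 (l): row=0 col=1 char='r'
After 4 (b): row=0 col=0 char='g'
After 5 (gg): row=0 col=0 char='g'
After 6 (k): row=0 col=0 char='g'
After 7 (G): row=3 col=0 char='_'
After 8 (h): row=3 col=0 char='_'
After 9 (j): row=3 col=0 char='_'
After 10 (^): row=3 col=2 char='b'
After 11 (w): row=3 col=8 char='f'
After 12 (b): row=3 col=2 char='b'

Answer: b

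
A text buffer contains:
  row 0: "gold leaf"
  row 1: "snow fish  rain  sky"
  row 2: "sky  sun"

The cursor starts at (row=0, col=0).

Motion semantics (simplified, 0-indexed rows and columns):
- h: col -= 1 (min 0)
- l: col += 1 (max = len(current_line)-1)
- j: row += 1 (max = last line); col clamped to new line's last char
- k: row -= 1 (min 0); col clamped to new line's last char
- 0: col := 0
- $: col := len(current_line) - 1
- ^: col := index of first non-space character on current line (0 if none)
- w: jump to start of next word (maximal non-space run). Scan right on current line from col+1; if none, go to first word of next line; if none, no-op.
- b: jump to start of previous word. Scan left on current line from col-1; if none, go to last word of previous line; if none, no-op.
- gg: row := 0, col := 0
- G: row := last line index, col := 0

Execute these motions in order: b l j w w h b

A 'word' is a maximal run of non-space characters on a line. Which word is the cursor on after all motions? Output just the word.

After 1 (b): row=0 col=0 char='g'
After 2 (l): row=0 col=1 char='o'
After 3 (j): row=1 col=1 char='n'
After 4 (w): row=1 col=5 char='f'
After 5 (w): row=1 col=11 char='r'
After 6 (h): row=1 col=10 char='_'
After 7 (b): row=1 col=5 char='f'

Answer: fish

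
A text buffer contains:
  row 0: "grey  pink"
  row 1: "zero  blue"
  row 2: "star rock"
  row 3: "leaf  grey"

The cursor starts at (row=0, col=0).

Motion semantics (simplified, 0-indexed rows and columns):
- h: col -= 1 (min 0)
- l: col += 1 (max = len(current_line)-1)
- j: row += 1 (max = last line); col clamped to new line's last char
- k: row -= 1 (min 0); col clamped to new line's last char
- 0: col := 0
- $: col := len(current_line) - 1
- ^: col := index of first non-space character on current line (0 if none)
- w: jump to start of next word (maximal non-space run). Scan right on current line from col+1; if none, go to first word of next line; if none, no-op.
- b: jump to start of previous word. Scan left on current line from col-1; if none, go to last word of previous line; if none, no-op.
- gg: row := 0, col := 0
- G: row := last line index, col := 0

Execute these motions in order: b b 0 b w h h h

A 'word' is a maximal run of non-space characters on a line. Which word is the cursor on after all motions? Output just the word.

Answer: grey

Derivation:
After 1 (b): row=0 col=0 char='g'
After 2 (b): row=0 col=0 char='g'
After 3 (0): row=0 col=0 char='g'
After 4 (b): row=0 col=0 char='g'
After 5 (w): row=0 col=6 char='p'
After 6 (h): row=0 col=5 char='_'
After 7 (h): row=0 col=4 char='_'
After 8 (h): row=0 col=3 char='y'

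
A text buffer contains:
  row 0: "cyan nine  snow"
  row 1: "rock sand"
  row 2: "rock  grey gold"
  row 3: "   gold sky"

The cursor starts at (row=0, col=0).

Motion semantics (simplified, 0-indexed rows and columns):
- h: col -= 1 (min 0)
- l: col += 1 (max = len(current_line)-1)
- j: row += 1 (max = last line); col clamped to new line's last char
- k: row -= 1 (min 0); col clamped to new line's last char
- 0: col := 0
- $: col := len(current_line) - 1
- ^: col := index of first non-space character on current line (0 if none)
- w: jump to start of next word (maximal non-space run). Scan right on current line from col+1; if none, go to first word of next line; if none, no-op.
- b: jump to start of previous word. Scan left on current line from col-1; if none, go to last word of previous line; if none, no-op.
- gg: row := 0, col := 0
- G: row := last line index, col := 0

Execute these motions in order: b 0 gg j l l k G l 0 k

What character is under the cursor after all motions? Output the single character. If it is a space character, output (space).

After 1 (b): row=0 col=0 char='c'
After 2 (0): row=0 col=0 char='c'
After 3 (gg): row=0 col=0 char='c'
After 4 (j): row=1 col=0 char='r'
After 5 (l): row=1 col=1 char='o'
After 6 (l): row=1 col=2 char='c'
After 7 (k): row=0 col=2 char='a'
After 8 (G): row=3 col=0 char='_'
After 9 (l): row=3 col=1 char='_'
After 10 (0): row=3 col=0 char='_'
After 11 (k): row=2 col=0 char='r'

Answer: r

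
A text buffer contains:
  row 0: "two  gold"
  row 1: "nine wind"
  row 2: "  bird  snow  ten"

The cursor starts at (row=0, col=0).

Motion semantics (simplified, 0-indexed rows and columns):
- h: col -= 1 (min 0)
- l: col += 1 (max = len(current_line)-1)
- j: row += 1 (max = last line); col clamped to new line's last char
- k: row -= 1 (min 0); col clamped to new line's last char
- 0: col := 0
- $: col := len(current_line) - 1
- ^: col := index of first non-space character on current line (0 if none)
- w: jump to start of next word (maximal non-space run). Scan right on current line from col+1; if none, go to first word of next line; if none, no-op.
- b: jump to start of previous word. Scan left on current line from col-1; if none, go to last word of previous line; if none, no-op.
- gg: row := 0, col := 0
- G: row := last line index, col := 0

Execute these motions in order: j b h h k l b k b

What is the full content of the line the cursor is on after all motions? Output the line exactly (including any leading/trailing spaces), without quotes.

After 1 (j): row=1 col=0 char='n'
After 2 (b): row=0 col=5 char='g'
After 3 (h): row=0 col=4 char='_'
After 4 (h): row=0 col=3 char='_'
After 5 (k): row=0 col=3 char='_'
After 6 (l): row=0 col=4 char='_'
After 7 (b): row=0 col=0 char='t'
After 8 (k): row=0 col=0 char='t'
After 9 (b): row=0 col=0 char='t'

Answer: two  gold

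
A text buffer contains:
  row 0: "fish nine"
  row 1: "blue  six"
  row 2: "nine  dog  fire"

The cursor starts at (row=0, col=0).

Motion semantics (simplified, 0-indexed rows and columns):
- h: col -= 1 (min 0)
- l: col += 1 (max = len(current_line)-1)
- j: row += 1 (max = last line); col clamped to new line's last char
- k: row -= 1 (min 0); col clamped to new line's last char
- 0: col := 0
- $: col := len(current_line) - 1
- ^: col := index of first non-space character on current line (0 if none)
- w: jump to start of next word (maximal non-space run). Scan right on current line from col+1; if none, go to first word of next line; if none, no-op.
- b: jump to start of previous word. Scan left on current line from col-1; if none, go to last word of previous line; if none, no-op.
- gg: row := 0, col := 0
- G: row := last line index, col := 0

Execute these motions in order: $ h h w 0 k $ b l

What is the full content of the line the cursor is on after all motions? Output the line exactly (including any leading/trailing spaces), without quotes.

Answer: fish nine

Derivation:
After 1 ($): row=0 col=8 char='e'
After 2 (h): row=0 col=7 char='n'
After 3 (h): row=0 col=6 char='i'
After 4 (w): row=1 col=0 char='b'
After 5 (0): row=1 col=0 char='b'
After 6 (k): row=0 col=0 char='f'
After 7 ($): row=0 col=8 char='e'
After 8 (b): row=0 col=5 char='n'
After 9 (l): row=0 col=6 char='i'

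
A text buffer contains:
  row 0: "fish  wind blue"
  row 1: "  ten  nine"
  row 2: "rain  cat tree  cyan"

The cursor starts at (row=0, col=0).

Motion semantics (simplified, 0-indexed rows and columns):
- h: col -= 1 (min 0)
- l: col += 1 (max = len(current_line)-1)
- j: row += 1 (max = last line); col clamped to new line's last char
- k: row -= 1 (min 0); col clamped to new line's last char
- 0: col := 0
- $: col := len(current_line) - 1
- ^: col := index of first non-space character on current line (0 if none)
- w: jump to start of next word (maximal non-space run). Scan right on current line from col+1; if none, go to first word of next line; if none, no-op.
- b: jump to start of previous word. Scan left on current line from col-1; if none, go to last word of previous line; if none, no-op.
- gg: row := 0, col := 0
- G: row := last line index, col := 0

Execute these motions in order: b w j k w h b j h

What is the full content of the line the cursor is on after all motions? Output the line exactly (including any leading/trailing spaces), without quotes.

After 1 (b): row=0 col=0 char='f'
After 2 (w): row=0 col=6 char='w'
After 3 (j): row=1 col=6 char='_'
After 4 (k): row=0 col=6 char='w'
After 5 (w): row=0 col=11 char='b'
After 6 (h): row=0 col=10 char='_'
After 7 (b): row=0 col=6 char='w'
After 8 (j): row=1 col=6 char='_'
After 9 (h): row=1 col=5 char='_'

Answer:   ten  nine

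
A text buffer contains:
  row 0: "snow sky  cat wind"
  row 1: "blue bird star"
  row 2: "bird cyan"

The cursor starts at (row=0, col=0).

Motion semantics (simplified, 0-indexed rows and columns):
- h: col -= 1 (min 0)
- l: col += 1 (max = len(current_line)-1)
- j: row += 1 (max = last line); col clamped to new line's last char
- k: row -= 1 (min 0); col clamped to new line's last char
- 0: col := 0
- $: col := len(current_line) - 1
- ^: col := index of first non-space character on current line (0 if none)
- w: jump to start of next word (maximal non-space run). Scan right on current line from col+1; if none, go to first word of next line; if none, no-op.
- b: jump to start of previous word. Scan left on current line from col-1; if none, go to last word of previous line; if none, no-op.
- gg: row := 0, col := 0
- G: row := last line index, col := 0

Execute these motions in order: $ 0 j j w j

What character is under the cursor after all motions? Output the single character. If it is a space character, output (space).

Answer: c

Derivation:
After 1 ($): row=0 col=17 char='d'
After 2 (0): row=0 col=0 char='s'
After 3 (j): row=1 col=0 char='b'
After 4 (j): row=2 col=0 char='b'
After 5 (w): row=2 col=5 char='c'
After 6 (j): row=2 col=5 char='c'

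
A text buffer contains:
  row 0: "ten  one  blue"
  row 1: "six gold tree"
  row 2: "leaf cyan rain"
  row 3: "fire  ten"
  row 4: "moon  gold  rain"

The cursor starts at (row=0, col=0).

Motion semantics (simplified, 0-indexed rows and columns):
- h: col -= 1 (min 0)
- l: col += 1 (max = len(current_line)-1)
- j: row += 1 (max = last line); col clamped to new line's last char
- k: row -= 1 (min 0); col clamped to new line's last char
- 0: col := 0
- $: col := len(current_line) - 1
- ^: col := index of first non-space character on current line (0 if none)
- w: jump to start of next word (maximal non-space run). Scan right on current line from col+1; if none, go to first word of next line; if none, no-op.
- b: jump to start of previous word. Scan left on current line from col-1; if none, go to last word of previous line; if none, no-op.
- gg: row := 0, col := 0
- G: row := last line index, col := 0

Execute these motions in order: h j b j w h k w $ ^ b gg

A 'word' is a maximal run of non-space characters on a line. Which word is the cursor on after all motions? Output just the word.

After 1 (h): row=0 col=0 char='t'
After 2 (j): row=1 col=0 char='s'
After 3 (b): row=0 col=10 char='b'
After 4 (j): row=1 col=10 char='r'
After 5 (w): row=2 col=0 char='l'
After 6 (h): row=2 col=0 char='l'
After 7 (k): row=1 col=0 char='s'
After 8 (w): row=1 col=4 char='g'
After 9 ($): row=1 col=12 char='e'
After 10 (^): row=1 col=0 char='s'
After 11 (b): row=0 col=10 char='b'
After 12 (gg): row=0 col=0 char='t'

Answer: ten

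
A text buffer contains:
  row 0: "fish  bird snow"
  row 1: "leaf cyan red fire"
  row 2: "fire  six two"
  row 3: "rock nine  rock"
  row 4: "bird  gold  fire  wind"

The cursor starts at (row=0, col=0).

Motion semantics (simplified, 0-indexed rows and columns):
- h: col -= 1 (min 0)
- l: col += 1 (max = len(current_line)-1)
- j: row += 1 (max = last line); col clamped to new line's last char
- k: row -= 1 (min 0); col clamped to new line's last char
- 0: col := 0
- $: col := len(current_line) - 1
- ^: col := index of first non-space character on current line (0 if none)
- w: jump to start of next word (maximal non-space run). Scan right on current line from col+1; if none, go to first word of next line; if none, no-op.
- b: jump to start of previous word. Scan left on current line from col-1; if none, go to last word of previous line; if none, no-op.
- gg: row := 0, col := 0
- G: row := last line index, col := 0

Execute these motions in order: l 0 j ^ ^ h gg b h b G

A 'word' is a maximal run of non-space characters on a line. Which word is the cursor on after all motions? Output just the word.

After 1 (l): row=0 col=1 char='i'
After 2 (0): row=0 col=0 char='f'
After 3 (j): row=1 col=0 char='l'
After 4 (^): row=1 col=0 char='l'
After 5 (^): row=1 col=0 char='l'
After 6 (h): row=1 col=0 char='l'
After 7 (gg): row=0 col=0 char='f'
After 8 (b): row=0 col=0 char='f'
After 9 (h): row=0 col=0 char='f'
After 10 (b): row=0 col=0 char='f'
After 11 (G): row=4 col=0 char='b'

Answer: bird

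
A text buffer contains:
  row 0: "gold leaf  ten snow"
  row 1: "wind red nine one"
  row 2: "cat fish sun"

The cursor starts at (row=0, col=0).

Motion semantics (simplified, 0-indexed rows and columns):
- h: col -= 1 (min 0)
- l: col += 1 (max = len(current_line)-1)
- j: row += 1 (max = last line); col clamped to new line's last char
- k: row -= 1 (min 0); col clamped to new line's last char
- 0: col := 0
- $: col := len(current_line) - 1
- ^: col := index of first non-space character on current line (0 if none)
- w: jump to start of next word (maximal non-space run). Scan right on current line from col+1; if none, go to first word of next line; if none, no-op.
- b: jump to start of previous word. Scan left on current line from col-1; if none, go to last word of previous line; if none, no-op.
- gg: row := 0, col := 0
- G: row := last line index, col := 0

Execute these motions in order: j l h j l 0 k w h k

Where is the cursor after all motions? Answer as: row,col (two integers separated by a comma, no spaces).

Answer: 0,4

Derivation:
After 1 (j): row=1 col=0 char='w'
After 2 (l): row=1 col=1 char='i'
After 3 (h): row=1 col=0 char='w'
After 4 (j): row=2 col=0 char='c'
After 5 (l): row=2 col=1 char='a'
After 6 (0): row=2 col=0 char='c'
After 7 (k): row=1 col=0 char='w'
After 8 (w): row=1 col=5 char='r'
After 9 (h): row=1 col=4 char='_'
After 10 (k): row=0 col=4 char='_'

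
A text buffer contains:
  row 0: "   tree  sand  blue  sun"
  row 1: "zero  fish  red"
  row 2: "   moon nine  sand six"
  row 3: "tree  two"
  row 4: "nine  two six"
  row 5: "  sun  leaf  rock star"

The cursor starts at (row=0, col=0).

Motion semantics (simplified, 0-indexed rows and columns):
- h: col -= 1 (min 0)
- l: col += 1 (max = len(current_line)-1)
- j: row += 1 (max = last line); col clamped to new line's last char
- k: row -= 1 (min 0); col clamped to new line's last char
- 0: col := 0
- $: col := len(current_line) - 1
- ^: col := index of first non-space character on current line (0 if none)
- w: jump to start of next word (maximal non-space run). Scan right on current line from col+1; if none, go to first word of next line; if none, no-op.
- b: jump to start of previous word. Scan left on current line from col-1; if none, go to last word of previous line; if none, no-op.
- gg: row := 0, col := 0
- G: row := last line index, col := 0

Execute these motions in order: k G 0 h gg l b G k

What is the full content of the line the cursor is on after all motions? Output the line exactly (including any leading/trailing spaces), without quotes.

After 1 (k): row=0 col=0 char='_'
After 2 (G): row=5 col=0 char='_'
After 3 (0): row=5 col=0 char='_'
After 4 (h): row=5 col=0 char='_'
After 5 (gg): row=0 col=0 char='_'
After 6 (l): row=0 col=1 char='_'
After 7 (b): row=0 col=1 char='_'
After 8 (G): row=5 col=0 char='_'
After 9 (k): row=4 col=0 char='n'

Answer: nine  two six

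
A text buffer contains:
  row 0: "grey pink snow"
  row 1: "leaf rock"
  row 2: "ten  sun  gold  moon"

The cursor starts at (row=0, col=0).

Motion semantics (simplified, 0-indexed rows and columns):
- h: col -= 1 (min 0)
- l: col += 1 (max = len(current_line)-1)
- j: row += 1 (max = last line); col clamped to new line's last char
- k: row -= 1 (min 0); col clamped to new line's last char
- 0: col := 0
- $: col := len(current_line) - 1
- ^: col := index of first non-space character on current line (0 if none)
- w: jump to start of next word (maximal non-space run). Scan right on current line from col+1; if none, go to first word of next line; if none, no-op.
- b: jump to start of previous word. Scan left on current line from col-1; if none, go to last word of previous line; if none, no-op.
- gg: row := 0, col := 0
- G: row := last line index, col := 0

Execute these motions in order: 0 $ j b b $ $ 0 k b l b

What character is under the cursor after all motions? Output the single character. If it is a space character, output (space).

After 1 (0): row=0 col=0 char='g'
After 2 ($): row=0 col=13 char='w'
After 3 (j): row=1 col=8 char='k'
After 4 (b): row=1 col=5 char='r'
After 5 (b): row=1 col=0 char='l'
After 6 ($): row=1 col=8 char='k'
After 7 ($): row=1 col=8 char='k'
After 8 (0): row=1 col=0 char='l'
After 9 (k): row=0 col=0 char='g'
After 10 (b): row=0 col=0 char='g'
After 11 (l): row=0 col=1 char='r'
After 12 (b): row=0 col=0 char='g'

Answer: g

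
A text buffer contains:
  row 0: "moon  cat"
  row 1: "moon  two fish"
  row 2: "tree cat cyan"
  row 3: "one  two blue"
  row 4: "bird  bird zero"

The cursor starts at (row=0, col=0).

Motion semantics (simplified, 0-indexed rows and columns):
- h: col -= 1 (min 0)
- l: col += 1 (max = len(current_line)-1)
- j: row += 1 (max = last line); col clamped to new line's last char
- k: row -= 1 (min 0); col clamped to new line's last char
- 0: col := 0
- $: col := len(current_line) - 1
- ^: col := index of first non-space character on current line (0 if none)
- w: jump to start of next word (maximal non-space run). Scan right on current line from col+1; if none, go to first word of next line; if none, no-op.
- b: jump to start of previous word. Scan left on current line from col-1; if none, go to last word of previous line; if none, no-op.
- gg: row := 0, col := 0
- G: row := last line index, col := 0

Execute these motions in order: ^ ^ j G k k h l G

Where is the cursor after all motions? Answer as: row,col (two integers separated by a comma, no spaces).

Answer: 4,0

Derivation:
After 1 (^): row=0 col=0 char='m'
After 2 (^): row=0 col=0 char='m'
After 3 (j): row=1 col=0 char='m'
After 4 (G): row=4 col=0 char='b'
After 5 (k): row=3 col=0 char='o'
After 6 (k): row=2 col=0 char='t'
After 7 (h): row=2 col=0 char='t'
After 8 (l): row=2 col=1 char='r'
After 9 (G): row=4 col=0 char='b'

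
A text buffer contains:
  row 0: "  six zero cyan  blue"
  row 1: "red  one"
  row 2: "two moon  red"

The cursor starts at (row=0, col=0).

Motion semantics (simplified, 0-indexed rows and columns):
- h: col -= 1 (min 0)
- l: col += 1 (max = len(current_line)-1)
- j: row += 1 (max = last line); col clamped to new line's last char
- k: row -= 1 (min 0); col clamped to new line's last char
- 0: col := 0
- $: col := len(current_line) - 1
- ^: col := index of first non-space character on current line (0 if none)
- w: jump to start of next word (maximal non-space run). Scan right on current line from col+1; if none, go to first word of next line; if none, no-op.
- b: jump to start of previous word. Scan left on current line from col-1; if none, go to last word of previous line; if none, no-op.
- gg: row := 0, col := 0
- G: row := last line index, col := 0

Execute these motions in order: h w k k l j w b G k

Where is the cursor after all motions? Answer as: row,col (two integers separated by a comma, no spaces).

Answer: 1,0

Derivation:
After 1 (h): row=0 col=0 char='_'
After 2 (w): row=0 col=2 char='s'
After 3 (k): row=0 col=2 char='s'
After 4 (k): row=0 col=2 char='s'
After 5 (l): row=0 col=3 char='i'
After 6 (j): row=1 col=3 char='_'
After 7 (w): row=1 col=5 char='o'
After 8 (b): row=1 col=0 char='r'
After 9 (G): row=2 col=0 char='t'
After 10 (k): row=1 col=0 char='r'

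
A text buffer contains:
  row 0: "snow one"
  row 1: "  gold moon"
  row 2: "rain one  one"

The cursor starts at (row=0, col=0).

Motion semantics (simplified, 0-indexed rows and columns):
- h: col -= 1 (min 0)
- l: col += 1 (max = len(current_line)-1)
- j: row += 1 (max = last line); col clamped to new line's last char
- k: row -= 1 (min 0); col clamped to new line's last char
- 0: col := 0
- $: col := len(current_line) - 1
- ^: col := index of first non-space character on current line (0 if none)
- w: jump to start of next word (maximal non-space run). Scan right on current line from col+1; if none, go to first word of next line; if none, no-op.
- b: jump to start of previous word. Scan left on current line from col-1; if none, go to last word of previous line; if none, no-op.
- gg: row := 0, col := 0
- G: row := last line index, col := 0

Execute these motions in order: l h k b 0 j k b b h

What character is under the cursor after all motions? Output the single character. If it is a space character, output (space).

Answer: s

Derivation:
After 1 (l): row=0 col=1 char='n'
After 2 (h): row=0 col=0 char='s'
After 3 (k): row=0 col=0 char='s'
After 4 (b): row=0 col=0 char='s'
After 5 (0): row=0 col=0 char='s'
After 6 (j): row=1 col=0 char='_'
After 7 (k): row=0 col=0 char='s'
After 8 (b): row=0 col=0 char='s'
After 9 (b): row=0 col=0 char='s'
After 10 (h): row=0 col=0 char='s'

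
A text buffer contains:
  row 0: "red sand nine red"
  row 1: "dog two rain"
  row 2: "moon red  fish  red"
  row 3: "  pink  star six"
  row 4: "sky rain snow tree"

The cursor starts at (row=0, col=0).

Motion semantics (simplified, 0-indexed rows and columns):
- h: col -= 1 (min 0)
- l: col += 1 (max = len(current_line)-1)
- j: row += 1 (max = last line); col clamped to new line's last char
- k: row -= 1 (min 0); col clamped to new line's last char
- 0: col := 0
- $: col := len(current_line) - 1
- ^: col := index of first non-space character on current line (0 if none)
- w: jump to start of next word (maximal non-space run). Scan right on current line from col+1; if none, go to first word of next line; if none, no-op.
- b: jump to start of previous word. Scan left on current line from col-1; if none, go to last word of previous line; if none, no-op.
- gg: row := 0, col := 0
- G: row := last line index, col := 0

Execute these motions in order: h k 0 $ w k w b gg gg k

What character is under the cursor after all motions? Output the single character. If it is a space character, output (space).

After 1 (h): row=0 col=0 char='r'
After 2 (k): row=0 col=0 char='r'
After 3 (0): row=0 col=0 char='r'
After 4 ($): row=0 col=16 char='d'
After 5 (w): row=1 col=0 char='d'
After 6 (k): row=0 col=0 char='r'
After 7 (w): row=0 col=4 char='s'
After 8 (b): row=0 col=0 char='r'
After 9 (gg): row=0 col=0 char='r'
After 10 (gg): row=0 col=0 char='r'
After 11 (k): row=0 col=0 char='r'

Answer: r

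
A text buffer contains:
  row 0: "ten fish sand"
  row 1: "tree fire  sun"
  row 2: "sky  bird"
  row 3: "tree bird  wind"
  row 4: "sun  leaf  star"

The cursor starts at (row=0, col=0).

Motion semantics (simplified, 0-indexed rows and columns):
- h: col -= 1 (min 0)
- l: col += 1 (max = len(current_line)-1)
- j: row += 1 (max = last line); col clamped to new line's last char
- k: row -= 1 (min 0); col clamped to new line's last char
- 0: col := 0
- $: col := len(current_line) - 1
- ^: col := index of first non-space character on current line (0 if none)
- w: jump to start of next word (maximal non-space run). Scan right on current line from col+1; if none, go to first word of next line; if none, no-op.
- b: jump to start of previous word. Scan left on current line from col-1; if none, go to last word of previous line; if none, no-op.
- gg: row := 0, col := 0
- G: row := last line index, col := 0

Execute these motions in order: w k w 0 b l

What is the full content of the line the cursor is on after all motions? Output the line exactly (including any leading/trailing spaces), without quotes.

After 1 (w): row=0 col=4 char='f'
After 2 (k): row=0 col=4 char='f'
After 3 (w): row=0 col=9 char='s'
After 4 (0): row=0 col=0 char='t'
After 5 (b): row=0 col=0 char='t'
After 6 (l): row=0 col=1 char='e'

Answer: ten fish sand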